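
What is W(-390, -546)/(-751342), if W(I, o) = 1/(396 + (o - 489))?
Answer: 1/480107538 ≈ 2.0829e-9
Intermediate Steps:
W(I, o) = 1/(-93 + o) (W(I, o) = 1/(396 + (-489 + o)) = 1/(-93 + o))
W(-390, -546)/(-751342) = 1/(-93 - 546*(-751342)) = -1/751342/(-639) = -1/639*(-1/751342) = 1/480107538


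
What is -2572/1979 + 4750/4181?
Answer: -1353282/8274199 ≈ -0.16355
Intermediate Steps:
-2572/1979 + 4750/4181 = -1353282/8274199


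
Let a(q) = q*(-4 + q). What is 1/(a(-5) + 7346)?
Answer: 1/7391 ≈ 0.00013530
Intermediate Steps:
1/(a(-5) + 7346) = 1/(-5*(-4 - 5) + 7346) = 1/(-5*(-9) + 7346) = 1/(45 + 7346) = 1/7391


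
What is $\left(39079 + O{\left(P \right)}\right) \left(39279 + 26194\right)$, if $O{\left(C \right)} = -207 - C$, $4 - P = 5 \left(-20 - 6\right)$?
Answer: $2536293074$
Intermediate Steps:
$P = 134$ ($P = 4 - 5 \left(-20 - 6\right) = 4 - 5 \left(-26\right) = 4 - -130 = 4 + 130 = 134$)
$\left(39079 + O{\left(P \right)}\right) \left(39279 + 26194\right) = \left(39079 - 341\right) \left(39279 + 26194\right) = \left(39079 - 341\right) 65473 = 38738 \cdot 65473 = 2536293074$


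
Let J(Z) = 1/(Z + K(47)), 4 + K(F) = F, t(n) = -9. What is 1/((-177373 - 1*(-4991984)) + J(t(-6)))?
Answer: 34/163696775 ≈ 2.0770e-7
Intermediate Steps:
K(F) = -4 + F
J(Z) = 1/(43 + Z) (J(Z) = 1/(Z + (-4 + 47)) = 1/(Z + 43) = 1/(43 + Z))
1/((-177373 - 1*(-4991984)) + J(t(-6))) = 1/((-177373 - 1*(-4991984)) + 1/(43 - 9)) = 1/((-177373 + 4991984) + 1/34) = 1/(4814611 + 1/34) = 1/(163696775/34) = 34/163696775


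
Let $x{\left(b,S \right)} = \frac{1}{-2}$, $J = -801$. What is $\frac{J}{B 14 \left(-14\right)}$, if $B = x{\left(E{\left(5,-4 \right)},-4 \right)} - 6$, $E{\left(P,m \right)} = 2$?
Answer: $- \frac{801}{1274} \approx -0.62873$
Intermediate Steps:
$x{\left(b,S \right)} = - \frac{1}{2}$
$B = - \frac{13}{2}$ ($B = - \frac{1}{2} - 6 = - \frac{13}{2} \approx -6.5$)
$\frac{J}{B 14 \left(-14\right)} = - \frac{801}{\left(- \frac{13}{2}\right) 14 \left(-14\right)} = - \frac{801}{\left(-91\right) \left(-14\right)} = - \frac{801}{1274}$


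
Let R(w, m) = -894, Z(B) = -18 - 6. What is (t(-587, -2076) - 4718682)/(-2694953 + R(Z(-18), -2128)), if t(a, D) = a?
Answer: 4719269/2695847 ≈ 1.7506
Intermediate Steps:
Z(B) = -24
(t(-587, -2076) - 4718682)/(-2694953 + R(Z(-18), -2128)) = (-587 - 4718682)/(-2694953 - 894) = -4719269/(-2695847) = -4719269*(-1/2695847) = 4719269/2695847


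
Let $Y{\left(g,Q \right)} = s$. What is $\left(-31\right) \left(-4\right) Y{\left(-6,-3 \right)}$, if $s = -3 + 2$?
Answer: $-124$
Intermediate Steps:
$s = -1$
$Y{\left(g,Q \right)} = -1$
$\left(-31\right) \left(-4\right) Y{\left(-6,-3 \right)} = \left(-31\right) \left(-4\right) \left(-1\right) = 124 \left(-1\right) = -124$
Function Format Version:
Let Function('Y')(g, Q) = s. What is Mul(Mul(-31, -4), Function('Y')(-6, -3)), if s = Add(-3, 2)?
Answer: -124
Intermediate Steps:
s = -1
Function('Y')(g, Q) = -1
Mul(Mul(-31, -4), Function('Y')(-6, -3)) = Mul(Mul(-31, -4), -1) = Mul(124, -1) = -124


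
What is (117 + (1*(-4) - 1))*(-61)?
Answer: -6832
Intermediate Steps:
(117 + (1*(-4) - 1))*(-61) = (117 + (-4 - 1))*(-61) = (117 - 5)*(-61) = 112*(-61) = -6832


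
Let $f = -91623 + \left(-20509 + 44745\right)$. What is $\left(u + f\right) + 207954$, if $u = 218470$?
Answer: $359037$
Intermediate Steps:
$f = -67387$ ($f = -91623 + 24236 = -67387$)
$\left(u + f\right) + 207954 = \left(218470 - 67387\right) + 207954 = 151083 + 207954 = 359037$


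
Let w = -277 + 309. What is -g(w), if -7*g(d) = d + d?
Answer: 64/7 ≈ 9.1429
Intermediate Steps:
w = 32
g(d) = -2*d/7 (g(d) = -(d + d)/7 = -2*d/7)
-g(w) = -(-2)*32/7 = -1*(-64/7) = 64/7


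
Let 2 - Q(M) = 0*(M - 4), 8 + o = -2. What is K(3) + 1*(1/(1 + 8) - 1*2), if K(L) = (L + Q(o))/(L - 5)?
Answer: -79/18 ≈ -4.3889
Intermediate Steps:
o = -10 (o = -8 - 2 = -10)
Q(M) = 2 (Q(M) = 2 - 0*(M - 4) = 2 - 0*(-4 + M) = 2 - 1*0 = 2 + 0 = 2)
K(L) = (2 + L)/(-5 + L) (K(L) = (L + 2)/(L - 5) = (2 + L)/(-5 + L))
K(3) + 1*(1/(1 + 8) - 1*2) = (2 + 3)/(-5 + 3) + 1*(1/(1 + 8) - 1*2) = 5/(-2) + 1*(1/9 - 2) = -½*5 + 1*(⅑ - 2) = -5/2 + 1*(-17/9) = -5/2 - 17/9 = -79/18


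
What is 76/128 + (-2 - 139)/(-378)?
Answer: 1949/2016 ≈ 0.96677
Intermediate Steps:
76/128 + (-2 - 139)/(-378) = 76*(1/128) - 141*(-1/378) = 19/32 + 47/126 = 1949/2016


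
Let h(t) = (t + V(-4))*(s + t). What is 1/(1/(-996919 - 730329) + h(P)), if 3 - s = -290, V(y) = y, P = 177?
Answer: 1727248/140442534879 ≈ 1.2299e-5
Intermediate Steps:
s = 293 (s = 3 - 1*(-290) = 3 + 290 = 293)
h(t) = (-4 + t)*(293 + t) (h(t) = (t - 4)*(293 + t) = (-4 + t)*(293 + t))
1/(1/(-996919 - 730329) + h(P)) = 1/(1/(-996919 - 730329) + (-1172 + 177² + 289*177)) = 1/(1/(-1727248) + (-1172 + 31329 + 51153)) = 1/(-1/1727248 + 81310) = 1/(140442534879/1727248) = 1727248/140442534879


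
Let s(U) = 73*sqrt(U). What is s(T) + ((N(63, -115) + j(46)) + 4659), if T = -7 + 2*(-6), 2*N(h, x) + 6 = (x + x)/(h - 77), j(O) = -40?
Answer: 64739/14 + 73*I*sqrt(19) ≈ 4624.2 + 318.2*I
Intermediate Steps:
N(h, x) = -3 + x/(-77 + h) (N(h, x) = -3 + ((x + x)/(h - 77))/2 = -3 + ((2*x)/(-77 + h))/2 = -3 + (2*x/(-77 + h))/2 = -3 + x/(-77 + h))
T = -19 (T = -7 - 12 = -19)
s(T) + ((N(63, -115) + j(46)) + 4659) = 73*sqrt(-19) + (((231 - 115 - 3*63)/(-77 + 63) - 40) + 4659) = 73*(I*sqrt(19)) + (((231 - 115 - 189)/(-14) - 40) + 4659) = 73*I*sqrt(19) + ((-1/14*(-73) - 40) + 4659) = 73*I*sqrt(19) + ((73/14 - 40) + 4659) = 73*I*sqrt(19) + (-487/14 + 4659) = 73*I*sqrt(19) + 64739/14 = 64739/14 + 73*I*sqrt(19)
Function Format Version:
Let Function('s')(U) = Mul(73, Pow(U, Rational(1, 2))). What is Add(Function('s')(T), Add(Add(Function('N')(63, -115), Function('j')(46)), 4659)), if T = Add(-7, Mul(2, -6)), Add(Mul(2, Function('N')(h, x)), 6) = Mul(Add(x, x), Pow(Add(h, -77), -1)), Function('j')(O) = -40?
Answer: Add(Rational(64739, 14), Mul(73, I, Pow(19, Rational(1, 2)))) ≈ Add(4624.2, Mul(318.20, I))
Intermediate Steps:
Function('N')(h, x) = Add(-3, Mul(x, Pow(Add(-77, h), -1))) (Function('N')(h, x) = Add(-3, Mul(Rational(1, 2), Mul(Add(x, x), Pow(Add(h, -77), -1)))) = Add(-3, Mul(Rational(1, 2), Mul(Mul(2, x), Pow(Add(-77, h), -1)))) = Add(-3, Mul(Rational(1, 2), Mul(2, x, Pow(Add(-77, h), -1)))) = Add(-3, Mul(x, Pow(Add(-77, h), -1))))
T = -19 (T = Add(-7, -12) = -19)
Add(Function('s')(T), Add(Add(Function('N')(63, -115), Function('j')(46)), 4659)) = Add(Mul(73, Pow(-19, Rational(1, 2))), Add(Add(Mul(Pow(Add(-77, 63), -1), Add(231, -115, Mul(-3, 63))), -40), 4659)) = Add(Mul(73, Mul(I, Pow(19, Rational(1, 2)))), Add(Add(Mul(Pow(-14, -1), Add(231, -115, -189)), -40), 4659)) = Add(Mul(73, I, Pow(19, Rational(1, 2))), Add(Add(Mul(Rational(-1, 14), -73), -40), 4659)) = Add(Mul(73, I, Pow(19, Rational(1, 2))), Add(Add(Rational(73, 14), -40), 4659)) = Add(Mul(73, I, Pow(19, Rational(1, 2))), Add(Rational(-487, 14), 4659)) = Add(Mul(73, I, Pow(19, Rational(1, 2))), Rational(64739, 14)) = Add(Rational(64739, 14), Mul(73, I, Pow(19, Rational(1, 2))))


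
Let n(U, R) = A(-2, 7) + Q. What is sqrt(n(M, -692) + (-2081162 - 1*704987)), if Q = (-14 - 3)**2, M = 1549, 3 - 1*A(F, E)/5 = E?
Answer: 2*I*sqrt(696470) ≈ 1669.1*I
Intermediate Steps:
A(F, E) = 15 - 5*E
Q = 289 (Q = (-17)**2 = 289)
n(U, R) = 269 (n(U, R) = (15 - 5*7) + 289 = (15 - 35) + 289 = -20 + 289 = 269)
sqrt(n(M, -692) + (-2081162 - 1*704987)) = sqrt(269 + (-2081162 - 1*704987)) = sqrt(269 + (-2081162 - 704987)) = sqrt(269 - 2786149) = sqrt(-2785880) = 2*I*sqrt(696470)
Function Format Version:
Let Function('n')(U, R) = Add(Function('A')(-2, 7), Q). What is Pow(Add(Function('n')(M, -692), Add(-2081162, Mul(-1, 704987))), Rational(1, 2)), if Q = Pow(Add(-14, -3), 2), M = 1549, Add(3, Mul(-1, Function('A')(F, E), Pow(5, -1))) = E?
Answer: Mul(2, I, Pow(696470, Rational(1, 2))) ≈ Mul(1669.1, I)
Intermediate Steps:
Function('A')(F, E) = Add(15, Mul(-5, E))
Q = 289 (Q = Pow(-17, 2) = 289)
Function('n')(U, R) = 269 (Function('n')(U, R) = Add(Add(15, Mul(-5, 7)), 289) = Add(Add(15, -35), 289) = Add(-20, 289) = 269)
Pow(Add(Function('n')(M, -692), Add(-2081162, Mul(-1, 704987))), Rational(1, 2)) = Pow(Add(269, Add(-2081162, Mul(-1, 704987))), Rational(1, 2)) = Pow(Add(269, Add(-2081162, -704987)), Rational(1, 2)) = Pow(Add(269, -2786149), Rational(1, 2)) = Pow(-2785880, Rational(1, 2)) = Mul(2, I, Pow(696470, Rational(1, 2)))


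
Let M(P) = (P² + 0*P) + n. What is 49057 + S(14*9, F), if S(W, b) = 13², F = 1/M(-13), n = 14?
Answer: 49226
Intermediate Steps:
M(P) = 14 + P² (M(P) = (P² + 0*P) + 14 = (P² + 0) + 14 = P² + 14 = 14 + P²)
F = 1/183 (F = 1/(14 + (-13)²) = 1/(14 + 169) = 1/183 ≈ 0.0054645)
S(W, b) = 169
49057 + S(14*9, F) = 49057 + 169 = 49226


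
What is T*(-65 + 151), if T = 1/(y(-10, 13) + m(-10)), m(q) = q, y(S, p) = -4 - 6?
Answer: -43/10 ≈ -4.3000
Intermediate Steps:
y(S, p) = -10
T = -1/20 (T = 1/(-10 - 10) = 1/(-20) = -1/20 ≈ -0.050000)
T*(-65 + 151) = -(-65 + 151)/20 = -1/20*86 = -43/10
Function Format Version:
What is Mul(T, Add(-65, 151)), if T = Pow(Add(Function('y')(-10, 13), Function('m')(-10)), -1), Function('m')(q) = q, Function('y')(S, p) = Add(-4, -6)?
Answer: Rational(-43, 10) ≈ -4.3000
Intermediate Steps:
Function('y')(S, p) = -10
T = Rational(-1, 20) (T = Pow(Add(-10, -10), -1) = Pow(-20, -1) = Rational(-1, 20) ≈ -0.050000)
Mul(T, Add(-65, 151)) = Mul(Rational(-1, 20), Add(-65, 151)) = Mul(Rational(-1, 20), 86) = Rational(-43, 10)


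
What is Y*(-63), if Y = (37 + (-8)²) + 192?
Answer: -18459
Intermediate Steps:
Y = 293 (Y = (37 + 64) + 192 = 101 + 192 = 293)
Y*(-63) = 293*(-63) = -18459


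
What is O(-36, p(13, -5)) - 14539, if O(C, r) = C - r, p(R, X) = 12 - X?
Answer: -14592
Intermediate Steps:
O(-36, p(13, -5)) - 14539 = (-36 - (12 - 1*(-5))) - 14539 = (-36 - (12 + 5)) - 14539 = (-36 - 1*17) - 14539 = (-36 - 17) - 14539 = -53 - 14539 = -14592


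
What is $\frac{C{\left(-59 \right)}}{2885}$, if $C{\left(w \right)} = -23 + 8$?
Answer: $- \frac{3}{577} \approx -0.0051993$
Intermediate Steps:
$C{\left(w \right)} = -15$
$\frac{C{\left(-59 \right)}}{2885} = - \frac{15}{2885} = \left(-15\right) \frac{1}{2885} = - \frac{3}{577}$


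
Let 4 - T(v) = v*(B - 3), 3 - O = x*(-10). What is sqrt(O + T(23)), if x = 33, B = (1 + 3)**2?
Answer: sqrt(38) ≈ 6.1644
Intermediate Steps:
B = 16 (B = 4**2 = 16)
O = 333 (O = 3 - 33*(-10) = 3 - 1*(-330) = 3 + 330 = 333)
T(v) = 4 - 13*v (T(v) = 4 - v*(16 - 3) = 4 - v*13 = 4 - 13*v)
sqrt(O + T(23)) = sqrt(333 + (4 - 13*23)) = sqrt(333 + (4 - 299)) = sqrt(333 - 295) = sqrt(38)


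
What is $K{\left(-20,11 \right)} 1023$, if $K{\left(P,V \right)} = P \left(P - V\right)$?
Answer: $634260$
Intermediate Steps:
$K{\left(-20,11 \right)} 1023 = - 20 \left(-20 - 11\right) 1023 = \left(-20\right) \left(-31\right) 1023 = 620 \cdot 1023 = 634260$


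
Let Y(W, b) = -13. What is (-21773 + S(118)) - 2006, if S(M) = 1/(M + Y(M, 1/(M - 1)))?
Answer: -2496794/105 ≈ -23779.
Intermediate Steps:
S(M) = 1/(-13 + M) (S(M) = 1/(M - 13) = 1/(-13 + M))
(-21773 + S(118)) - 2006 = (-21773 + 1/(-13 + 118)) - 2006 = (-21773 + 1/105) - 2006 = -2286164/105 - 2006 = -2496794/105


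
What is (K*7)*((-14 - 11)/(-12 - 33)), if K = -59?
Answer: -2065/9 ≈ -229.44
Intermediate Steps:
(K*7)*((-14 - 11)/(-12 - 33)) = (-59*7)*((-14 - 11)/(-12 - 33)) = -(-10325)/(-45) = -(-10325)*(-1)/45 = -413*5/9 = -2065/9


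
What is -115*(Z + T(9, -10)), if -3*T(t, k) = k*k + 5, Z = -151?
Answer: 21390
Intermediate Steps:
T(t, k) = -5/3 - k**2/3 (T(t, k) = -(k*k + 5)/3 = -(k**2 + 5)/3 = -(5 + k**2)/3 = -5/3 - k**2/3)
-115*(Z + T(9, -10)) = -115*(-151 + (-5/3 - 1/3*(-10)**2)) = -115*(-151 + (-5/3 - 1/3*100)) = -115*(-151 + (-5/3 - 100/3)) = -115*(-151 - 35) = -115*(-186) = 21390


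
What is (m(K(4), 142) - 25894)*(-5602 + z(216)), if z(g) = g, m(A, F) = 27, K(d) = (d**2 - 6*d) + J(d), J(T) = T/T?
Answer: 139319662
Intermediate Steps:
J(T) = 1
K(d) = 1 + d**2 - 6*d (K(d) = (d**2 - 6*d) + 1 = 1 + d**2 - 6*d)
(m(K(4), 142) - 25894)*(-5602 + z(216)) = (27 - 25894)*(-5602 + 216) = -25867*(-5386) = 139319662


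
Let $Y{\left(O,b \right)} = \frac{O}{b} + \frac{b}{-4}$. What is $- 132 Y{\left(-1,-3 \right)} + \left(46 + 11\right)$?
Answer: $-86$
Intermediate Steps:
$Y{\left(O,b \right)} = - \frac{b}{4} + \frac{O}{b}$ ($Y{\left(O,b \right)} = \frac{O}{b} + b \left(- \frac{1}{4}\right) = \frac{O}{b} - \frac{b}{4} = - \frac{b}{4} + \frac{O}{b}$)
$- 132 Y{\left(-1,-3 \right)} + \left(46 + 11\right) = - 132 \left(\left(- \frac{1}{4}\right) \left(-3\right) - \frac{1}{-3}\right) + \left(46 + 11\right) = - 132 \left(\frac{3}{4} - - \frac{1}{3}\right) + 57 = - 132 \left(\frac{3}{4} + \frac{1}{3}\right) + 57 = \left(-132\right) \frac{13}{12} + 57 = -143 + 57 = -86$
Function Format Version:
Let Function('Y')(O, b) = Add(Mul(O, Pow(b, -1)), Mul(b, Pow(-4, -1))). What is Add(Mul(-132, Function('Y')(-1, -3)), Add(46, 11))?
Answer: -86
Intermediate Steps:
Function('Y')(O, b) = Add(Mul(Rational(-1, 4), b), Mul(O, Pow(b, -1))) (Function('Y')(O, b) = Add(Mul(O, Pow(b, -1)), Mul(b, Rational(-1, 4))) = Add(Mul(O, Pow(b, -1)), Mul(Rational(-1, 4), b)) = Add(Mul(Rational(-1, 4), b), Mul(O, Pow(b, -1))))
Add(Mul(-132, Function('Y')(-1, -3)), Add(46, 11)) = Add(Mul(-132, Add(Mul(Rational(-1, 4), -3), Mul(-1, Pow(-3, -1)))), Add(46, 11)) = Add(Mul(-132, Add(Rational(3, 4), Mul(-1, Rational(-1, 3)))), 57) = Add(Mul(-132, Add(Rational(3, 4), Rational(1, 3))), 57) = Add(Mul(-132, Rational(13, 12)), 57) = Add(-143, 57) = -86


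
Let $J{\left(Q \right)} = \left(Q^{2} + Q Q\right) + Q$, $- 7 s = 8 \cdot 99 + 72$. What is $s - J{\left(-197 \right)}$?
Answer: $- \frac{542811}{7} \approx -77544.0$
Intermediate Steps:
$s = - \frac{864}{7}$ ($s = - \frac{8 \cdot 99 + 72}{7} = - \frac{792 + 72}{7} = \left(- \frac{1}{7}\right) 864 = - \frac{864}{7} \approx -123.43$)
$J{\left(Q \right)} = Q + 2 Q^{2}$ ($J{\left(Q \right)} = \left(Q^{2} + Q^{2}\right) + Q = 2 Q^{2} + Q = Q + 2 Q^{2}$)
$s - J{\left(-197 \right)} = - \frac{864}{7} - - 197 \left(1 + 2 \left(-197\right)\right) = - \frac{864}{7} - - 197 \left(1 - 394\right) = - \frac{864}{7} - \left(-197\right) \left(-393\right) = - \frac{864}{7} - 77421 = - \frac{542811}{7}$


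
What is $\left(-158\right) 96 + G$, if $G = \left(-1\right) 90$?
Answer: $-15258$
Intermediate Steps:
$G = -90$
$\left(-158\right) 96 + G = \left(-158\right) 96 - 90 = -15168 - 90 = -15258$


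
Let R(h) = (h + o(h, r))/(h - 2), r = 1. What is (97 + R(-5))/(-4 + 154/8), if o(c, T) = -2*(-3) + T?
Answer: 2708/427 ≈ 6.3419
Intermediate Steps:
o(c, T) = 6 + T
R(h) = (7 + h)/(-2 + h) (R(h) = (h + (6 + 1))/(h - 2) = (h + 7)/(-2 + h) = (7 + h)/(-2 + h))
(97 + R(-5))/(-4 + 154/8) = (97 + (7 - 5)/(-2 - 5))/(-4 + 154/8) = (97 + 2/(-7))/(-4 + 154*(1/8)) = (97 - 1/7*2)/(-4 + 77/4) = (97 - 2/7)/(61/4) = (677/7)*(4/61) = 2708/427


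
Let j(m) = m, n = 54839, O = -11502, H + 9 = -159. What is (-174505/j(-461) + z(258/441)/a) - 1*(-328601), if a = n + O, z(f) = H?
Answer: 938924362042/2854051 ≈ 3.2898e+5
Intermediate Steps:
H = -168 (H = -9 - 159 = -168)
z(f) = -168
a = 43337 (a = 54839 - 11502 = 43337)
(-174505/j(-461) + z(258/441)/a) - 1*(-328601) = (-174505/(-461) - 168/43337) - 1*(-328601) = (-174505*(-1/461) - 168*1/43337) + 328601 = (174505/461 - 24/6191) + 328601 = 1080349391/2854051 + 328601 = 938924362042/2854051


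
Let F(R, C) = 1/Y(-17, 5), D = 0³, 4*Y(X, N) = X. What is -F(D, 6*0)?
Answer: 4/17 ≈ 0.23529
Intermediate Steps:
Y(X, N) = X/4
D = 0
F(R, C) = -4/17 (F(R, C) = 1/((¼)*(-17)) = 1/(-17/4) = -4/17)
-F(D, 6*0) = -1*(-4/17) = 4/17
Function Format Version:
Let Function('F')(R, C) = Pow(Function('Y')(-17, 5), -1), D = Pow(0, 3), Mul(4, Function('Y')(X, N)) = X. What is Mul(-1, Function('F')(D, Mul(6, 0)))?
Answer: Rational(4, 17) ≈ 0.23529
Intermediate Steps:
Function('Y')(X, N) = Mul(Rational(1, 4), X)
D = 0
Function('F')(R, C) = Rational(-4, 17) (Function('F')(R, C) = Pow(Mul(Rational(1, 4), -17), -1) = Pow(Rational(-17, 4), -1) = Rational(-4, 17))
Mul(-1, Function('F')(D, Mul(6, 0))) = Mul(-1, Rational(-4, 17)) = Rational(4, 17)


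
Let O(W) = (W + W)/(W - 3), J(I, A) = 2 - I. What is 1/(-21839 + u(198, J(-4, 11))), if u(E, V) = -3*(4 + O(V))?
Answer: -1/21863 ≈ -4.5739e-5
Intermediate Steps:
O(W) = 2*W/(-3 + W) (O(W) = (2*W)/(-3 + W) = 2*W/(-3 + W))
u(E, V) = -12 - 6*V/(-3 + V) (u(E, V) = -3*(4 + 2*V/(-3 + V)) = -12 - 6*V/(-3 + V))
1/(-21839 + u(198, J(-4, 11))) = 1/(-21839 + 18*(2 - (2 - 1*(-4)))/(-3 + (2 - 1*(-4)))) = 1/(-21839 + 18*(2 - (2 + 4))/(-3 + (2 + 4))) = 1/(-21839 + 18*(2 - 1*6)/(-3 + 6)) = 1/(-21839 + 18*(2 - 6)/3) = 1/(-21839 + 18*(1/3)*(-4)) = 1/(-21839 - 24) = 1/(-21863) = -1/21863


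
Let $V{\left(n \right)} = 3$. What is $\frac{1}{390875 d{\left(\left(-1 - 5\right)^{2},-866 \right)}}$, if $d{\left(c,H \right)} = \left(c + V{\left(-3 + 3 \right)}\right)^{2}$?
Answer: $\frac{1}{594520875} \approx 1.682 \cdot 10^{-9}$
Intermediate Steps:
$d{\left(c,H \right)} = \left(3 + c\right)^{2}$ ($d{\left(c,H \right)} = \left(c + 3\right)^{2} = \left(3 + c\right)^{2}$)
$\frac{1}{390875 d{\left(\left(-1 - 5\right)^{2},-866 \right)}} = \frac{1}{390875 \left(3 + \left(-1 - 5\right)^{2}\right)^{2}} = \frac{1}{390875 \left(3 + \left(-6\right)^{2}\right)^{2}} = \frac{1}{390875 \left(3 + 36\right)^{2}} = \frac{1}{390875 \cdot 39^{2}} = \frac{1}{390875 \cdot 1521} = \frac{1}{390875} \cdot \frac{1}{1521} = \frac{1}{594520875}$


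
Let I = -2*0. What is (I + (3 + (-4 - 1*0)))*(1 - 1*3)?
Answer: 2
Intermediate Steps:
I = 0
(I + (3 + (-4 - 1*0)))*(1 - 1*3) = (0 + (3 + (-4 - 1*0)))*(1 - 1*3) = (0 + (3 + (-4 + 0)))*(1 - 3) = (0 + (3 - 4))*(-2) = (0 - 1)*(-2) = -1*(-2) = 2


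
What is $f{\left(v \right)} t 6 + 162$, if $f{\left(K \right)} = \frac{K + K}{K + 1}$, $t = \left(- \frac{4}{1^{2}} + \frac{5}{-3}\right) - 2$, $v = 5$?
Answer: $\frac{256}{3} \approx 85.333$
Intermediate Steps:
$t = - \frac{23}{3}$ ($t = \left(- \frac{4}{1} + 5 \left(- \frac{1}{3}\right)\right) - 2 = \left(\left(-4\right) 1 - \frac{5}{3}\right) - 2 = \left(-4 - \frac{5}{3}\right) - 2 = - \frac{17}{3} - 2 = - \frac{23}{3} \approx -7.6667$)
$f{\left(K \right)} = \frac{2 K}{1 + K}$
$f{\left(v \right)} t 6 + 162 = 2 \cdot 5 \frac{1}{1 + 5} \left(- \frac{23}{3}\right) 6 + 162 = 2 \cdot 5 \cdot \frac{1}{6} \left(- \frac{23}{3}\right) 6 + 162 = \frac{5}{3} \left(- \frac{23}{3}\right) 6 + 162 = \left(- \frac{115}{9}\right) 6 + 162 = - \frac{230}{3} + 162 = \frac{256}{3}$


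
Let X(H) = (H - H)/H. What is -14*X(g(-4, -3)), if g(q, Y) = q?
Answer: 0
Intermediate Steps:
X(H) = 0 (X(H) = 0/H = 0)
-14*X(g(-4, -3)) = -14*0 = 0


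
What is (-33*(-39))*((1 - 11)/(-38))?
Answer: 6435/19 ≈ 338.68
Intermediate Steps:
(-33*(-39))*((1 - 11)/(-38)) = 1287*(-10*(-1/38)) = 1287*(5/19) = 6435/19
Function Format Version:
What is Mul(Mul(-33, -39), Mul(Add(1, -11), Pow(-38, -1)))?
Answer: Rational(6435, 19) ≈ 338.68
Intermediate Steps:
Mul(Mul(-33, -39), Mul(Add(1, -11), Pow(-38, -1))) = Mul(1287, Mul(-10, Rational(-1, 38))) = Mul(1287, Rational(5, 19)) = Rational(6435, 19)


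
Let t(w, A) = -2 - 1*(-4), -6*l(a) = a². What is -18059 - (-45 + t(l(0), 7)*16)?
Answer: -18046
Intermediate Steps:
l(a) = -a²/6
t(w, A) = 2 (t(w, A) = -2 + 4 = 2)
-18059 - (-45 + t(l(0), 7)*16) = -18059 - (-45 + 2*16) = -18059 - (-45 + 32) = -18059 - 1*(-13) = -18059 + 13 = -18046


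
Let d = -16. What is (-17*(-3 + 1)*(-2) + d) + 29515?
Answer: 29431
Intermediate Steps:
(-17*(-3 + 1)*(-2) + d) + 29515 = (-17*(-3 + 1)*(-2) - 16) + 29515 = (-(-34)*(-2) - 16) + 29515 = (-17*4 - 16) + 29515 = (-68 - 16) + 29515 = -84 + 29515 = 29431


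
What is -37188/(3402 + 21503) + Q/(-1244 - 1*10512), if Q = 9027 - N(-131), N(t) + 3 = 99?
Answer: -659608683/292783180 ≈ -2.2529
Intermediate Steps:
N(t) = 96 (N(t) = -3 + 99 = 96)
Q = 8931 (Q = 9027 - 1*96 = 9027 - 96 = 8931)
-37188/(3402 + 21503) + Q/(-1244 - 1*10512) = -37188/(3402 + 21503) + 8931/(-1244 - 1*10512) = -37188/24905 + 8931/(-1244 - 10512) = -37188*1/24905 + 8931/(-11756) = -37188/24905 + 8931*(-1/11756) = -37188/24905 - 8931/11756 = -659608683/292783180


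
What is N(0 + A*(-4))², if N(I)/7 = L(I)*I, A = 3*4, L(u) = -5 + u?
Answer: 317124864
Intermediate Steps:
A = 12
N(I) = 7*I*(-5 + I) (N(I) = 7*((-5 + I)*I) = 7*(I*(-5 + I)) = 7*I*(-5 + I))
N(0 + A*(-4))² = (7*(0 + 12*(-4))*(-5 + (0 + 12*(-4))))² = (7*(0 - 48)*(-5 + (0 - 48)))² = (7*(-48)*(-5 - 48))² = (7*(-48)*(-53))² = 17808² = 317124864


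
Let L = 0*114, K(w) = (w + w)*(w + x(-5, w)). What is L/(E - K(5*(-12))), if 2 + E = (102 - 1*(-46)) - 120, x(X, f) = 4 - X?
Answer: 0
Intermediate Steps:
K(w) = 2*w*(9 + w) (K(w) = (w + w)*(w + (4 - 1*(-5))) = (2*w)*(w + (4 + 5)) = (2*w)*(w + 9) = (2*w)*(9 + w) = 2*w*(9 + w))
E = 26 (E = -2 + ((102 - 1*(-46)) - 120) = -2 + ((102 + 46) - 120) = -2 + (148 - 120) = -2 + 28 = 26)
L = 0
L/(E - K(5*(-12))) = 0/(26 - 2*5*(-12)*(9 + 5*(-12))) = 0/(26 - 2*(-60)*(9 - 60)) = 0/(26 - 2*(-60)*(-51)) = 0/(26 - 1*6120) = 0/(26 - 6120) = 0/(-6094) = 0*(-1/6094) = 0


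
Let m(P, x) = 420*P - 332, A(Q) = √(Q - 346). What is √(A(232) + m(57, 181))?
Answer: √(23608 + I*√114) ≈ 153.65 + 0.0347*I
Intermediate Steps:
A(Q) = √(-346 + Q)
m(P, x) = -332 + 420*P
√(A(232) + m(57, 181)) = √(√(-346 + 232) + (-332 + 420*57)) = √(√(-114) + (-332 + 23940)) = √(I*√114 + 23608) = √(23608 + I*√114)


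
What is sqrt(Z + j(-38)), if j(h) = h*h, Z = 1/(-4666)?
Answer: sqrt(31438122198)/4666 ≈ 38.000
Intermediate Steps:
Z = -1/4666 ≈ -0.00021432
j(h) = h**2
sqrt(Z + j(-38)) = sqrt(-1/4666 + (-38)**2) = sqrt(-1/4666 + 1444) = sqrt(6737703/4666) = sqrt(31438122198)/4666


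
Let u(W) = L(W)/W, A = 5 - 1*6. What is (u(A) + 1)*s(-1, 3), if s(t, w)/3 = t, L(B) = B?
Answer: -6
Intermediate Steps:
s(t, w) = 3*t
A = -1 (A = 5 - 6 = -1)
u(W) = 1 (u(W) = W/W = 1)
(u(A) + 1)*s(-1, 3) = (1 + 1)*(3*(-1)) = 2*(-3) = -6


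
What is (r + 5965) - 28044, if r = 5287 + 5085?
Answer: -11707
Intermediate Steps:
r = 10372
(r + 5965) - 28044 = (10372 + 5965) - 28044 = 16337 - 28044 = -11707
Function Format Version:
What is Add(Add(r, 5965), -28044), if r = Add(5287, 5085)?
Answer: -11707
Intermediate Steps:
r = 10372
Add(Add(r, 5965), -28044) = Add(Add(10372, 5965), -28044) = Add(16337, -28044) = -11707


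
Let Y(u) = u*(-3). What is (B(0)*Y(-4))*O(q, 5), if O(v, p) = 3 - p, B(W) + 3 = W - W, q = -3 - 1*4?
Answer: 72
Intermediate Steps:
Y(u) = -3*u
q = -7 (q = -3 - 4 = -7)
B(W) = -3 (B(W) = -3 + (W - W) = -3 + 0 = -3)
(B(0)*Y(-4))*O(q, 5) = (-(-9)*(-4))*(3 - 1*5) = (-3*12)*(3 - 5) = -36*(-2) = 72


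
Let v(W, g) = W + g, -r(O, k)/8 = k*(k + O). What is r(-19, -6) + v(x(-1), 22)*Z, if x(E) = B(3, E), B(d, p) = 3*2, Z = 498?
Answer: 12744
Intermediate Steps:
B(d, p) = 6
r(O, k) = -8*k*(O + k) (r(O, k) = -8*k*(k + O) = -8*k*(O + k))
x(E) = 6
r(-19, -6) + v(x(-1), 22)*Z = -8*(-6)*(-19 - 6) + (6 + 22)*498 = -8*(-6)*(-25) + 28*498 = -1200 + 13944 = 12744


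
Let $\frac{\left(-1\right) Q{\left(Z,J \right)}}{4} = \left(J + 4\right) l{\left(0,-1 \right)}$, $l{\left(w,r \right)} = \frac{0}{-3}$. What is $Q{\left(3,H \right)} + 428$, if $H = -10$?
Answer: $428$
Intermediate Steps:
$l{\left(w,r \right)} = 0$ ($l{\left(w,r \right)} = 0 \left(- \frac{1}{3}\right) = 0$)
$Q{\left(Z,J \right)} = 0$ ($Q{\left(Z,J \right)} = - 4 \left(J + 4\right) 0 = - 4 \left(4 + J\right) 0 = \left(-4\right) 0 = 0$)
$Q{\left(3,H \right)} + 428 = 0 + 428 = 428$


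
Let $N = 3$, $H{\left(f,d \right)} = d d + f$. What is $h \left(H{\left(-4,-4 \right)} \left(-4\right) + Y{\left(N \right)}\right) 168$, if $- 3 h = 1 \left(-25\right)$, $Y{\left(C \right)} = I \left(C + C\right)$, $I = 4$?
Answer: $-33600$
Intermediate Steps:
$H{\left(f,d \right)} = f + d^{2}$ ($H{\left(f,d \right)} = d^{2} + f = f + d^{2}$)
$Y{\left(C \right)} = 8 C$ ($Y{\left(C \right)} = 4 \left(C + C\right) = 4 \cdot 2 C = 8 C$)
$h = \frac{25}{3}$ ($h = - \frac{1 \left(-25\right)}{3} = \left(- \frac{1}{3}\right) \left(-25\right) = \frac{25}{3} \approx 8.3333$)
$h \left(H{\left(-4,-4 \right)} \left(-4\right) + Y{\left(N \right)}\right) 168 = \frac{25 \left(\left(-4 + \left(-4\right)^{2}\right) \left(-4\right) + 8 \cdot 3\right)}{3} \cdot 168 = \frac{25 \left(\left(-4 + 16\right) \left(-4\right) + 24\right)}{3} \cdot 168 = \frac{25 \left(12 \left(-4\right) + 24\right)}{3} \cdot 168 = \frac{25 \left(-48 + 24\right)}{3} \cdot 168 = \frac{25}{3} \left(-24\right) 168 = \left(-200\right) 168 = -33600$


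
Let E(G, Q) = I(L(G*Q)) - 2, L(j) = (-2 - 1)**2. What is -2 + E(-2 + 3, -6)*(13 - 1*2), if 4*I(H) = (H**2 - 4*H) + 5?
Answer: 227/2 ≈ 113.50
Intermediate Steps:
L(j) = 9 (L(j) = (-3)**2 = 9)
I(H) = 5/4 - H + H**2/4 (I(H) = ((H**2 - 4*H) + 5)/4 = (5 + H**2 - 4*H)/4 = 5/4 - H + H**2/4)
E(G, Q) = 21/2 (E(G, Q) = (5/4 - 1*9 + (1/4)*9**2) - 2 = (5/4 - 9 + (1/4)*81) - 2 = (5/4 - 9 + 81/4) - 2 = 25/2 - 2 = 21/2)
-2 + E(-2 + 3, -6)*(13 - 1*2) = -2 + 21*(13 - 1*2)/2 = -2 + 21*(13 - 2)/2 = -2 + (21/2)*11 = -2 + 231/2 = 227/2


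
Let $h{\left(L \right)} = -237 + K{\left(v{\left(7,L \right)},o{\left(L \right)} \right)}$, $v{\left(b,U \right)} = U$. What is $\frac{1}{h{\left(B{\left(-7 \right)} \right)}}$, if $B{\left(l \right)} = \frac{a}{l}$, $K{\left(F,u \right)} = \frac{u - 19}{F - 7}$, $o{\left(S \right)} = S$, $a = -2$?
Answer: $- \frac{47}{11008} \approx -0.0042696$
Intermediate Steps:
$K{\left(F,u \right)} = \frac{-19 + u}{-7 + F}$ ($K{\left(F,u \right)} = \frac{-19 + u}{F - 7} = \frac{-19 + u}{-7 + F}$)
$B{\left(l \right)} = - \frac{2}{l}$
$h{\left(L \right)} = -237 + \frac{-19 + L}{-7 + L}$
$\frac{1}{h{\left(B{\left(-7 \right)} \right)}} = \frac{1}{4 \frac{1}{-7 - \frac{2}{-7}} \left(410 - 59 \left(- \frac{2}{-7}\right)\right)} = \frac{1}{4 \frac{1}{-7 - - \frac{2}{7}} \left(410 - 59 \left(\left(-2\right) \left(- \frac{1}{7}\right)\right)\right)} = \frac{1}{4 \frac{1}{-7 + \frac{2}{7}} \left(410 - \frac{118}{7}\right)} = \frac{1}{4 \frac{1}{- \frac{47}{7}} \left(410 - \frac{118}{7}\right)} = \frac{1}{4 \left(- \frac{7}{47}\right) \frac{2752}{7}} = \frac{1}{- \frac{11008}{47}} = - \frac{47}{11008}$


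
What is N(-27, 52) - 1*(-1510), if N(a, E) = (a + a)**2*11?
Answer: 33586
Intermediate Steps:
N(a, E) = 44*a**2 (N(a, E) = (2*a)**2*11 = (4*a**2)*11 = 44*a**2)
N(-27, 52) - 1*(-1510) = 44*(-27)**2 - 1*(-1510) = 44*729 + 1510 = 32076 + 1510 = 33586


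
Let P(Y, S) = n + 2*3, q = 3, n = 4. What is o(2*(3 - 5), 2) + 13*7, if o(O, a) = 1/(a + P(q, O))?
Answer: 1093/12 ≈ 91.083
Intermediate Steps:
P(Y, S) = 10 (P(Y, S) = 4 + 2*3 = 4 + 6 = 10)
o(O, a) = 1/(10 + a) (o(O, a) = 1/(a + 10) = 1/(10 + a))
o(2*(3 - 5), 2) + 13*7 = 1/(10 + 2) + 13*7 = 1/12 + 91 = 1093/12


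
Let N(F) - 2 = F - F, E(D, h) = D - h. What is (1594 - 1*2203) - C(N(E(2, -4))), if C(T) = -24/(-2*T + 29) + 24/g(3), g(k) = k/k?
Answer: -15801/25 ≈ -632.04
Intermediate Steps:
g(k) = 1
N(F) = 2 (N(F) = 2 + (F - F) = 2 + 0 = 2)
C(T) = 24 - 24/(29 - 2*T) (C(T) = -24/(-2*T + 29) + 24/1 = -24/(29 - 2*T) + 24*1 = -24/(29 - 2*T) + 24 = 24 - 24/(29 - 2*T))
(1594 - 1*2203) - C(N(E(2, -4))) = (1594 - 1*2203) - 48*(-14 + 2)/(-29 + 2*2) = (1594 - 2203) - 48*(-12)/(-29 + 4) = -609 - 48*(-12)/(-25) = -609 - 48*(-1)*(-12)/25 = -609 - 1*576/25 = -609 - 576/25 = -15801/25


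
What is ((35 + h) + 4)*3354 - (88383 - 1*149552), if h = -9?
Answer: 161789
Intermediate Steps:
((35 + h) + 4)*3354 - (88383 - 1*149552) = ((35 - 9) + 4)*3354 - (88383 - 1*149552) = (26 + 4)*3354 - (88383 - 149552) = 30*3354 - 1*(-61169) = 100620 + 61169 = 161789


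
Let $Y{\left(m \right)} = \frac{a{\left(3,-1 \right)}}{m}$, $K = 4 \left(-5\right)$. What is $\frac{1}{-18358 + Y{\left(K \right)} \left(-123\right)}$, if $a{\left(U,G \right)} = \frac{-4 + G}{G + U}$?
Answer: $- \frac{8}{146987} \approx -5.4427 \cdot 10^{-5}$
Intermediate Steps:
$a{\left(U,G \right)} = \frac{-4 + G}{G + U}$
$K = -20$
$Y{\left(m \right)} = - \frac{5}{2 m}$ ($Y{\left(m \right)} = \frac{\frac{1}{-1 + 3} \left(-4 - 1\right)}{m} = \frac{\frac{1}{2} \left(-5\right)}{m} = - \frac{5}{2 m}$)
$\frac{1}{-18358 + Y{\left(K \right)} \left(-123\right)} = \frac{1}{-18358 + - \frac{5}{2 \left(-20\right)} \left(-123\right)} = \frac{1}{-18358 + \left(- \frac{5}{2}\right) \left(- \frac{1}{20}\right) \left(-123\right)} = \frac{1}{-18358 + \frac{1}{8} \left(-123\right)} = \frac{1}{-18358 - \frac{123}{8}} = \frac{1}{- \frac{146987}{8}} = - \frac{8}{146987}$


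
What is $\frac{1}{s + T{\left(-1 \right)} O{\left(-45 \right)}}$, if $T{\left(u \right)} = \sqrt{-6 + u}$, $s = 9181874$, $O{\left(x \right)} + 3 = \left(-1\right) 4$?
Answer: $\frac{9181874}{84306810152219} + \frac{7 i \sqrt{7}}{84306810152219} \approx 1.0891 \cdot 10^{-7} + 2.1968 \cdot 10^{-13} i$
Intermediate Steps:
$O{\left(x \right)} = -7$ ($O{\left(x \right)} = -3 - 4 = -7$)
$\frac{1}{s + T{\left(-1 \right)} O{\left(-45 \right)}} = \frac{1}{9181874 + \sqrt{-6 - 1} \left(-7\right)} = \frac{1}{9181874 + \sqrt{-7} \left(-7\right)} = \frac{1}{9181874 + i \sqrt{7} \left(-7\right)} = \frac{1}{9181874 - 7 i \sqrt{7}}$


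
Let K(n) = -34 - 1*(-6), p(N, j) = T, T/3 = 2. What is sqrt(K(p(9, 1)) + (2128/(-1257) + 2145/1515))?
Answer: I*sqrt(455772202161)/126957 ≈ 5.3176*I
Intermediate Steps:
T = 6 (T = 3*2 = 6)
p(N, j) = 6
K(n) = -28 (K(n) = -34 + 6 = -28)
sqrt(K(p(9, 1)) + (2128/(-1257) + 2145/1515)) = sqrt(-28 + (2128/(-1257) + 2145/1515)) = sqrt(-28 + (2128*(-1/1257) + 2145*(1/1515))) = sqrt(-28 + (-2128/1257 + 143/101)) = sqrt(-28 - 35177/126957) = sqrt(-3589973/126957) = I*sqrt(455772202161)/126957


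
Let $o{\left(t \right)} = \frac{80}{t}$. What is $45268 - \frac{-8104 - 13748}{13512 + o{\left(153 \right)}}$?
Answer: $\frac{23397782711}{516854} \approx 45270.0$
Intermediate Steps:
$45268 - \frac{-8104 - 13748}{13512 + o{\left(153 \right)}} = 45268 - \frac{-8104 - 13748}{13512 + \frac{80}{153}} = 45268 - - \frac{21852}{13512 + 80 \cdot \frac{1}{153}} = 45268 - - \frac{21852}{13512 + \frac{80}{153}} = 45268 - - \frac{21852}{\frac{2067416}{153}} = 45268 - \left(-21852\right) \frac{153}{2067416} = 45268 - - \frac{835839}{516854} = 45268 + \frac{835839}{516854} = \frac{23397782711}{516854}$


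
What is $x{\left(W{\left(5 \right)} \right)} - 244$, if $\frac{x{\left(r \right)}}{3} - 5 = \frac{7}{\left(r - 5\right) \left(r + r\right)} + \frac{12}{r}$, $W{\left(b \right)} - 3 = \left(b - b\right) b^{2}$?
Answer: $- \frac{875}{4} \approx -218.75$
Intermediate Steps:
$W{\left(b \right)} = 3$ ($W{\left(b \right)} = 3 + \left(b - b\right) b^{2} = 3 + 0 b^{2} = 3 + 0 = 3$)
$x{\left(r \right)} = 15 + \frac{36}{r} + \frac{21}{2 r \left(-5 + r\right)}$ ($x{\left(r \right)} = 15 + 3 \left(\frac{7}{\left(r - 5\right) \left(r + r\right)} + \frac{12}{r}\right) = 15 + 3 \left(\frac{7}{\left(-5 + r\right) 2 r} + \frac{12}{r}\right) = 15 + 3 \left(\frac{7}{2 r \left(-5 + r\right)} + \frac{12}{r}\right) = 15 + 3 \left(\frac{12}{r} + \frac{7}{2 r \left(-5 + r\right)}\right) = 15 + \left(\frac{36}{r} + \frac{21}{2 r \left(-5 + r\right)}\right) = 15 + \frac{36}{r} + \frac{21}{2 r \left(-5 + r\right)}$)
$x{\left(W{\left(5 \right)} \right)} - 244 = \frac{3 \left(-113 - 78 + 10 \cdot 3^{2}\right)}{2 \cdot 3 \left(-5 + 3\right)} - 244 = \frac{3}{2} \cdot \frac{1}{3} \frac{1}{-2} \left(-113 - 78 + 10 \cdot 9\right) - 244 = \frac{3}{2} \cdot \frac{1}{3} \left(- \frac{1}{2}\right) \left(-113 - 78 + 90\right) - 244 = \frac{3}{2} \cdot \frac{1}{3} \left(- \frac{1}{2}\right) \left(-101\right) - 244 = \frac{101}{4} - 244 = - \frac{875}{4}$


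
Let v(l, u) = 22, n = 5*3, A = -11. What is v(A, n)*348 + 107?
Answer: 7763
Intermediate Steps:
n = 15
v(A, n)*348 + 107 = 22*348 + 107 = 7656 + 107 = 7763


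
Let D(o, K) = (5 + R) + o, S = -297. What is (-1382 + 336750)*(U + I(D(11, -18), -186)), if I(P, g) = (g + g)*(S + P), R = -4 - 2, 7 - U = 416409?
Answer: -103842676784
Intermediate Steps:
U = -416402 (U = 7 - 1*416409 = 7 - 416409 = -416402)
R = -6
D(o, K) = -1 + o (D(o, K) = (5 - 6) + o = -1 + o)
I(P, g) = 2*g*(-297 + P) (I(P, g) = (g + g)*(-297 + P) = (2*g)*(-297 + P) = 2*g*(-297 + P))
(-1382 + 336750)*(U + I(D(11, -18), -186)) = (-1382 + 336750)*(-416402 + 2*(-186)*(-297 + (-1 + 11))) = 335368*(-416402 + 2*(-186)*(-297 + 10)) = 335368*(-416402 + 2*(-186)*(-287)) = 335368*(-416402 + 106764) = 335368*(-309638) = -103842676784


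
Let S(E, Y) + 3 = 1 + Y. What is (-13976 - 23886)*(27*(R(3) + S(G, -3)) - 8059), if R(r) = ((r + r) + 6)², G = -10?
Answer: 163033772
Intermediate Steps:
S(E, Y) = -2 + Y (S(E, Y) = -3 + (1 + Y) = -2 + Y)
R(r) = (6 + 2*r)² (R(r) = (2*r + 6)² = (6 + 2*r)²)
(-13976 - 23886)*(27*(R(3) + S(G, -3)) - 8059) = (-13976 - 23886)*(27*(4*(3 + 3)² + (-2 - 3)) - 8059) = -37862*(27*(4*6² - 5) - 8059) = -37862*(27*(4*36 - 5) - 8059) = -37862*(27*(144 - 5) - 8059) = -37862*(27*139 - 8059) = -37862*(3753 - 8059) = -37862*(-4306) = 163033772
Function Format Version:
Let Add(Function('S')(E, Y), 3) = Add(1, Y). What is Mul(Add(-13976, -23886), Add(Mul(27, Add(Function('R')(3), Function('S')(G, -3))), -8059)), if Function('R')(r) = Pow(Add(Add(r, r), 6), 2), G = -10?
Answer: 163033772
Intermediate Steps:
Function('S')(E, Y) = Add(-2, Y) (Function('S')(E, Y) = Add(-3, Add(1, Y)) = Add(-2, Y))
Function('R')(r) = Pow(Add(6, Mul(2, r)), 2) (Function('R')(r) = Pow(Add(Mul(2, r), 6), 2) = Pow(Add(6, Mul(2, r)), 2))
Mul(Add(-13976, -23886), Add(Mul(27, Add(Function('R')(3), Function('S')(G, -3))), -8059)) = Mul(Add(-13976, -23886), Add(Mul(27, Add(Mul(4, Pow(Add(3, 3), 2)), Add(-2, -3))), -8059)) = Mul(-37862, Add(Mul(27, Add(Mul(4, Pow(6, 2)), -5)), -8059)) = Mul(-37862, Add(Mul(27, Add(Mul(4, 36), -5)), -8059)) = Mul(-37862, Add(Mul(27, Add(144, -5)), -8059)) = Mul(-37862, Add(Mul(27, 139), -8059)) = Mul(-37862, Add(3753, -8059)) = Mul(-37862, -4306) = 163033772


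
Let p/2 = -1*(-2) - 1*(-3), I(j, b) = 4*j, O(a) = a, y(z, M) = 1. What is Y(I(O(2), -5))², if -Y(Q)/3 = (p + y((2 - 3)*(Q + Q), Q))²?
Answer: 131769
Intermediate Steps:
p = 10 (p = 2*(-1*(-2) - 1*(-3)) = 2*(2 + 3) = 2*5 = 10)
Y(Q) = -363 (Y(Q) = -3*(10 + 1)² = -3*11² = -3*121 = -363)
Y(I(O(2), -5))² = (-363)² = 131769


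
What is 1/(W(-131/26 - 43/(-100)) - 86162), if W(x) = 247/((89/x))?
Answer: -8900/766955629 ≈ -1.1604e-5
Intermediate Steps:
W(x) = 247*x/89 (W(x) = 247*(x/89) = 247*x/89)
1/(W(-131/26 - 43/(-100)) - 86162) = 1/(247*(-131/26 - 43/(-100))/89 - 86162) = 1/(247*(-131*1/26 - 43*(-1/100))/89 - 86162) = 1/(247*(-131/26 + 43/100)/89 - 86162) = 1/((247/89)*(-5991/1300) - 86162) = 1/(-113829/8900 - 86162) = 1/(-766955629/8900) = -8900/766955629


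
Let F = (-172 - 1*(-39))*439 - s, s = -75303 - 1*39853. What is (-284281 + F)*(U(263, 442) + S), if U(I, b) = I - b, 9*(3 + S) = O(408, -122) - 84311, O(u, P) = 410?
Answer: 6487049656/3 ≈ 2.1623e+9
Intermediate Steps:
s = -115156 (s = -75303 - 39853 = -115156)
F = 56769 (F = (-172 - 1*(-39))*439 - 1*(-115156) = (-172 + 39)*439 + 115156 = -133*439 + 115156 = -58387 + 115156 = 56769)
S = -27976/3 (S = -3 + (410 - 84311)/9 = -3 + (1/9)*(-83901) = -3 - 27967/3 = -27976/3 ≈ -9325.3)
(-284281 + F)*(U(263, 442) + S) = (-284281 + 56769)*((263 - 1*442) - 27976/3) = -227512*((263 - 442) - 27976/3) = -227512*(-179 - 27976/3) = -227512*(-28513/3) = 6487049656/3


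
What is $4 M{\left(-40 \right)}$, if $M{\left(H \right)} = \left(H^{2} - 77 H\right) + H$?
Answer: $18560$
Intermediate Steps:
$M{\left(H \right)} = H^{2} - 76 H$
$4 M{\left(-40 \right)} = 4 \left(- 40 \left(-76 - 40\right)\right) = 4 \left(\left(-40\right) \left(-116\right)\right) = 4 \cdot 4640 = 18560$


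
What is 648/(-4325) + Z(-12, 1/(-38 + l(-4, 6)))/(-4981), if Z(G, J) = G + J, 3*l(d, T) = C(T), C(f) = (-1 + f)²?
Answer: -16625421/112783025 ≈ -0.14741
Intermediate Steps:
l(d, T) = (-1 + T)²/3
648/(-4325) + Z(-12, 1/(-38 + l(-4, 6)))/(-4981) = 648/(-4325) + (-12 + 1/(-38 + (-1 + 6)²/3))/(-4981) = 648*(-1/4325) + (-12 + 1/(-38 + (⅓)*5²))*(-1/4981) = -648/4325 + (-12 + 1/(-38 + (⅓)*25))*(-1/4981) = -648/4325 + (-12 + 1/(-38 + 25/3))*(-1/4981) = -648/4325 + (-12 + 1/(-89/3))*(-1/4981) = -648/4325 + (-12 - 3/89)*(-1/4981) = -648/4325 - 1071/89*(-1/4981) = -648/4325 + 63/26077 = -16625421/112783025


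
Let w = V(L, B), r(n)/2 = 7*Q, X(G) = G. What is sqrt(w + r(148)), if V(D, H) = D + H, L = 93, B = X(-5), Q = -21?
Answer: I*sqrt(206) ≈ 14.353*I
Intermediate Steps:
B = -5
r(n) = -294 (r(n) = 2*(7*(-21)) = 2*(-147) = -294)
w = 88 (w = 93 - 5 = 88)
sqrt(w + r(148)) = sqrt(88 - 294) = sqrt(-206) = I*sqrt(206)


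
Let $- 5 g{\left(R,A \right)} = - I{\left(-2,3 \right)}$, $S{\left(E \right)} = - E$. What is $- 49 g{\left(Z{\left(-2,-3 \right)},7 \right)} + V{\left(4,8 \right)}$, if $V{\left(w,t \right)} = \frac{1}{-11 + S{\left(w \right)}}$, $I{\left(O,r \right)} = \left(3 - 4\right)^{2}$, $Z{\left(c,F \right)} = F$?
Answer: $- \frac{148}{15} \approx -9.8667$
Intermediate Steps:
$I{\left(O,r \right)} = 1$ ($I{\left(O,r \right)} = \left(-1\right)^{2} = 1$)
$g{\left(R,A \right)} = \frac{1}{5}$ ($g{\left(R,A \right)} = - \frac{\left(-1\right) 1}{5} = \left(- \frac{1}{5}\right) \left(-1\right) = \frac{1}{5}$)
$V{\left(w,t \right)} = \frac{1}{-11 - w}$
$- 49 g{\left(Z{\left(-2,-3 \right)},7 \right)} + V{\left(4,8 \right)} = \left(-49\right) \frac{1}{5} - \frac{1}{11 + 4} = - \frac{49}{5} - \frac{1}{15} = - \frac{148}{15}$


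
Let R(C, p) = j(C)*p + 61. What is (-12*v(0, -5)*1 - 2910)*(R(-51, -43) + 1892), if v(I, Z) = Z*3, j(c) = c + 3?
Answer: -10966410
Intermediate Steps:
j(c) = 3 + c
R(C, p) = 61 + p*(3 + C) (R(C, p) = (3 + C)*p + 61 = p*(3 + C) + 61 = 61 + p*(3 + C))
v(I, Z) = 3*Z
(-12*v(0, -5)*1 - 2910)*(R(-51, -43) + 1892) = (-36*(-5)*1 - 2910)*((61 - 43*(3 - 51)) + 1892) = (-12*(-15)*1 - 2910)*((61 - 43*(-48)) + 1892) = (180*1 - 2910)*((61 + 2064) + 1892) = (180 - 2910)*(2125 + 1892) = -2730*4017 = -10966410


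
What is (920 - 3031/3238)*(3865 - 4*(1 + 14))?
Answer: 11323409845/3238 ≈ 3.4970e+6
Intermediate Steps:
(920 - 3031/3238)*(3865 - 4*(1 + 14)) = (920 - 3031*1/3238)*(3865 - 4*15) = (920 - 3031/3238)*(3865 - 60) = (2975929/3238)*3805 = 11323409845/3238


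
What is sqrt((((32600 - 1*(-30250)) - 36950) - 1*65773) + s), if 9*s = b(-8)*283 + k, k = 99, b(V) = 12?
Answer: I*sqrt(355362)/3 ≈ 198.71*I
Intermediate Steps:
s = 1165/3 (s = (12*283 + 99)/9 = (3396 + 99)/9 = (1/9)*3495 = 1165/3 ≈ 388.33)
sqrt((((32600 - 1*(-30250)) - 36950) - 1*65773) + s) = sqrt((((32600 - 1*(-30250)) - 36950) - 1*65773) + 1165/3) = sqrt((((32600 + 30250) - 36950) - 65773) + 1165/3) = sqrt(((62850 - 36950) - 65773) + 1165/3) = sqrt((25900 - 65773) + 1165/3) = sqrt(-39873 + 1165/3) = sqrt(-118454/3) = I*sqrt(355362)/3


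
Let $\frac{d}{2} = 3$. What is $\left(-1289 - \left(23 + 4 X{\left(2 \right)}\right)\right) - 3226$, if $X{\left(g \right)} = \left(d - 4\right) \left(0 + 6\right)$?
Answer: $-4586$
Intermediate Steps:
$d = 6$ ($d = 2 \cdot 3 = 6$)
$X{\left(g \right)} = 12$ ($X{\left(g \right)} = \left(6 - 4\right) \left(0 + 6\right) = 2 \cdot 6 = 12$)
$\left(-1289 - \left(23 + 4 X{\left(2 \right)}\right)\right) - 3226 = \left(-1289 - 71\right) - 3226 = -1360 - 3226 = -4586$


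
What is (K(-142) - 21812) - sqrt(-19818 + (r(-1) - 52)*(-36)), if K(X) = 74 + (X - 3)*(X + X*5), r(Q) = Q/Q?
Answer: 101802 - 9*I*sqrt(222) ≈ 1.018e+5 - 134.1*I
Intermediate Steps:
r(Q) = 1
K(X) = 74 + 6*X*(-3 + X) (K(X) = 74 + (-3 + X)*(X + 5*X) = 74 + (-3 + X)*(6*X) = 74 + 6*X*(-3 + X))
(K(-142) - 21812) - sqrt(-19818 + (r(-1) - 52)*(-36)) = ((74 - 18*(-142) + 6*(-142)**2) - 21812) - sqrt(-19818 + (1 - 52)*(-36)) = ((74 + 2556 + 6*20164) - 21812) - sqrt(-19818 - 51*(-36)) = ((74 + 2556 + 120984) - 21812) - sqrt(-19818 + 1836) = (123614 - 21812) - sqrt(-17982) = 101802 - 9*I*sqrt(222)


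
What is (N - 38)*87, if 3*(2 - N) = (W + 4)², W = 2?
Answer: -4176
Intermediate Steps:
N = -10 (N = 2 - (2 + 4)²/3 = 2 - ⅓*6² = 2 - ⅓*36 = 2 - 12 = -10)
(N - 38)*87 = (-10 - 38)*87 = -48*87 = -4176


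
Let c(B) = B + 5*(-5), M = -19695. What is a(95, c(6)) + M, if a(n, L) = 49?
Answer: -19646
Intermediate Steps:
c(B) = -25 + B (c(B) = B - 25 = -25 + B)
a(95, c(6)) + M = 49 - 19695 = -19646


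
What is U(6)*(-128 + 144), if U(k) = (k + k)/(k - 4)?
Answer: 96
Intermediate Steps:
U(k) = 2*k/(-4 + k) (U(k) = (2*k)/(-4 + k) = 2*k/(-4 + k))
U(6)*(-128 + 144) = (2*6/(-4 + 6))*(-128 + 144) = (2*6/2)*16 = (2*6*(½))*16 = 6*16 = 96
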